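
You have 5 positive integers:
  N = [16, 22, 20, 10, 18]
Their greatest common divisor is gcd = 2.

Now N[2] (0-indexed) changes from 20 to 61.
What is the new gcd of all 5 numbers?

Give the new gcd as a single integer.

Answer: 1

Derivation:
Numbers: [16, 22, 20, 10, 18], gcd = 2
Change: index 2, 20 -> 61
gcd of the OTHER numbers (without index 2): gcd([16, 22, 10, 18]) = 2
New gcd = gcd(g_others, new_val) = gcd(2, 61) = 1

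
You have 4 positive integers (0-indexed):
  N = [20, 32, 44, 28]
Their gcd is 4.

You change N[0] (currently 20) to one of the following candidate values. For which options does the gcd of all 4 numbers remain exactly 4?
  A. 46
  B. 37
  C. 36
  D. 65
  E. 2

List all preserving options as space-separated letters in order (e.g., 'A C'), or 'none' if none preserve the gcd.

Answer: C

Derivation:
Old gcd = 4; gcd of others (without N[0]) = 4
New gcd for candidate v: gcd(4, v). Preserves old gcd iff gcd(4, v) = 4.
  Option A: v=46, gcd(4,46)=2 -> changes
  Option B: v=37, gcd(4,37)=1 -> changes
  Option C: v=36, gcd(4,36)=4 -> preserves
  Option D: v=65, gcd(4,65)=1 -> changes
  Option E: v=2, gcd(4,2)=2 -> changes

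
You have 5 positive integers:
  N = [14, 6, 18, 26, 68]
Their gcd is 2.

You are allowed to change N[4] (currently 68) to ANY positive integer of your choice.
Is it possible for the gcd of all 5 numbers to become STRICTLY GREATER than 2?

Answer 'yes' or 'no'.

Answer: no

Derivation:
Current gcd = 2
gcd of all OTHER numbers (without N[4]=68): gcd([14, 6, 18, 26]) = 2
The new gcd after any change is gcd(2, new_value).
This can be at most 2.
Since 2 = old gcd 2, the gcd can only stay the same or decrease.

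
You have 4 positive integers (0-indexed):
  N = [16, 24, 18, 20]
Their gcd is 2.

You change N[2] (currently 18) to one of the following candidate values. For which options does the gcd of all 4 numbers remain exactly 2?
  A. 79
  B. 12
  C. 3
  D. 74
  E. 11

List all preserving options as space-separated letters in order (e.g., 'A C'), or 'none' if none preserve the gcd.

Answer: D

Derivation:
Old gcd = 2; gcd of others (without N[2]) = 4
New gcd for candidate v: gcd(4, v). Preserves old gcd iff gcd(4, v) = 2.
  Option A: v=79, gcd(4,79)=1 -> changes
  Option B: v=12, gcd(4,12)=4 -> changes
  Option C: v=3, gcd(4,3)=1 -> changes
  Option D: v=74, gcd(4,74)=2 -> preserves
  Option E: v=11, gcd(4,11)=1 -> changes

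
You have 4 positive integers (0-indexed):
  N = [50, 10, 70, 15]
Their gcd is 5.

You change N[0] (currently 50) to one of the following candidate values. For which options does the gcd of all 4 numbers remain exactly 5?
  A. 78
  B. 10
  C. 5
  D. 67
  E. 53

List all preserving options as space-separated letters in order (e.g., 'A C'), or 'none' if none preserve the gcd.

Old gcd = 5; gcd of others (without N[0]) = 5
New gcd for candidate v: gcd(5, v). Preserves old gcd iff gcd(5, v) = 5.
  Option A: v=78, gcd(5,78)=1 -> changes
  Option B: v=10, gcd(5,10)=5 -> preserves
  Option C: v=5, gcd(5,5)=5 -> preserves
  Option D: v=67, gcd(5,67)=1 -> changes
  Option E: v=53, gcd(5,53)=1 -> changes

Answer: B C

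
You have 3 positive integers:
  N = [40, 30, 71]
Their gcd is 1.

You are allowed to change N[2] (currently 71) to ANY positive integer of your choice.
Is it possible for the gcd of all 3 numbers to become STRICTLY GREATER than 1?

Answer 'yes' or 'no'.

Answer: yes

Derivation:
Current gcd = 1
gcd of all OTHER numbers (without N[2]=71): gcd([40, 30]) = 10
The new gcd after any change is gcd(10, new_value).
This can be at most 10.
Since 10 > old gcd 1, the gcd CAN increase (e.g., set N[2] = 10).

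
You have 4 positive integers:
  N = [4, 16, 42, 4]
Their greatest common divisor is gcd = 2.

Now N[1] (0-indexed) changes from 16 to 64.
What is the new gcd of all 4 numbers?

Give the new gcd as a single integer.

Answer: 2

Derivation:
Numbers: [4, 16, 42, 4], gcd = 2
Change: index 1, 16 -> 64
gcd of the OTHER numbers (without index 1): gcd([4, 42, 4]) = 2
New gcd = gcd(g_others, new_val) = gcd(2, 64) = 2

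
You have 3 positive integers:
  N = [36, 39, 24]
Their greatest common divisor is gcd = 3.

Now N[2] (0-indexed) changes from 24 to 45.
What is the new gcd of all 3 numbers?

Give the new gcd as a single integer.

Answer: 3

Derivation:
Numbers: [36, 39, 24], gcd = 3
Change: index 2, 24 -> 45
gcd of the OTHER numbers (without index 2): gcd([36, 39]) = 3
New gcd = gcd(g_others, new_val) = gcd(3, 45) = 3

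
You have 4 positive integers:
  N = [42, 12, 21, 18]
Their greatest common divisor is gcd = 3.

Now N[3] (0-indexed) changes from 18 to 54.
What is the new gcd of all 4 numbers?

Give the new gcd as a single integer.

Numbers: [42, 12, 21, 18], gcd = 3
Change: index 3, 18 -> 54
gcd of the OTHER numbers (without index 3): gcd([42, 12, 21]) = 3
New gcd = gcd(g_others, new_val) = gcd(3, 54) = 3

Answer: 3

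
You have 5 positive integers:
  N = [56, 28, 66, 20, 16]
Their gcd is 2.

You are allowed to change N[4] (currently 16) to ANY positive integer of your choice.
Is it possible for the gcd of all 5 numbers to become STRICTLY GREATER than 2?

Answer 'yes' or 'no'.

Answer: no

Derivation:
Current gcd = 2
gcd of all OTHER numbers (without N[4]=16): gcd([56, 28, 66, 20]) = 2
The new gcd after any change is gcd(2, new_value).
This can be at most 2.
Since 2 = old gcd 2, the gcd can only stay the same or decrease.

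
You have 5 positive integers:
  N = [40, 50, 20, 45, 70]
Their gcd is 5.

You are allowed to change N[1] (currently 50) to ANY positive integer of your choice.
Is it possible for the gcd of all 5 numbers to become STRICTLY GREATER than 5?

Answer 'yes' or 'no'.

Answer: no

Derivation:
Current gcd = 5
gcd of all OTHER numbers (without N[1]=50): gcd([40, 20, 45, 70]) = 5
The new gcd after any change is gcd(5, new_value).
This can be at most 5.
Since 5 = old gcd 5, the gcd can only stay the same or decrease.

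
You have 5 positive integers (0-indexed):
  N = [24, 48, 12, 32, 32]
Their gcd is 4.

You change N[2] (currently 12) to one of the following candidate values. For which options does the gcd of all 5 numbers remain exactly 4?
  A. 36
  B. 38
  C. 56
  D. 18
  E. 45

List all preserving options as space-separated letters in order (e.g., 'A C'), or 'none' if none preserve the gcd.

Answer: A

Derivation:
Old gcd = 4; gcd of others (without N[2]) = 8
New gcd for candidate v: gcd(8, v). Preserves old gcd iff gcd(8, v) = 4.
  Option A: v=36, gcd(8,36)=4 -> preserves
  Option B: v=38, gcd(8,38)=2 -> changes
  Option C: v=56, gcd(8,56)=8 -> changes
  Option D: v=18, gcd(8,18)=2 -> changes
  Option E: v=45, gcd(8,45)=1 -> changes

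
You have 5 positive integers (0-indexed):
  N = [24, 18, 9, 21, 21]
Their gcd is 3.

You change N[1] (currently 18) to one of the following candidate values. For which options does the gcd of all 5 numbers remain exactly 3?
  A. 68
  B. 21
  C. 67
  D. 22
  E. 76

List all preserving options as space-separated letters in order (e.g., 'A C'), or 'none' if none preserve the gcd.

Answer: B

Derivation:
Old gcd = 3; gcd of others (without N[1]) = 3
New gcd for candidate v: gcd(3, v). Preserves old gcd iff gcd(3, v) = 3.
  Option A: v=68, gcd(3,68)=1 -> changes
  Option B: v=21, gcd(3,21)=3 -> preserves
  Option C: v=67, gcd(3,67)=1 -> changes
  Option D: v=22, gcd(3,22)=1 -> changes
  Option E: v=76, gcd(3,76)=1 -> changes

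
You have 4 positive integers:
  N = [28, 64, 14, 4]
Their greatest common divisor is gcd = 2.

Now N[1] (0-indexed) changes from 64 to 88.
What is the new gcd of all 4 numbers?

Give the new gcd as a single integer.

Answer: 2

Derivation:
Numbers: [28, 64, 14, 4], gcd = 2
Change: index 1, 64 -> 88
gcd of the OTHER numbers (without index 1): gcd([28, 14, 4]) = 2
New gcd = gcd(g_others, new_val) = gcd(2, 88) = 2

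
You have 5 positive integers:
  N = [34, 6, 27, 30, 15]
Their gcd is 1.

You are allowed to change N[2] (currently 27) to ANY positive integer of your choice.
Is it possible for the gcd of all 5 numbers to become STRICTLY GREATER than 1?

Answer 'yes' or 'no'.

Answer: no

Derivation:
Current gcd = 1
gcd of all OTHER numbers (without N[2]=27): gcd([34, 6, 30, 15]) = 1
The new gcd after any change is gcd(1, new_value).
This can be at most 1.
Since 1 = old gcd 1, the gcd can only stay the same or decrease.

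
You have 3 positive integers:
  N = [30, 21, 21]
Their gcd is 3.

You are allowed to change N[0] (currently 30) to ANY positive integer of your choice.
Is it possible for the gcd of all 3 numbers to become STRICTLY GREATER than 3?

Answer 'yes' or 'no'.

Current gcd = 3
gcd of all OTHER numbers (without N[0]=30): gcd([21, 21]) = 21
The new gcd after any change is gcd(21, new_value).
This can be at most 21.
Since 21 > old gcd 3, the gcd CAN increase (e.g., set N[0] = 21).

Answer: yes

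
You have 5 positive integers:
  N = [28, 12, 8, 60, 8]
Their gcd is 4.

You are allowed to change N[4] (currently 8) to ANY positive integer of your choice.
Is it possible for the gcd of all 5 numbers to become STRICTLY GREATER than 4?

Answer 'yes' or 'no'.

Current gcd = 4
gcd of all OTHER numbers (without N[4]=8): gcd([28, 12, 8, 60]) = 4
The new gcd after any change is gcd(4, new_value).
This can be at most 4.
Since 4 = old gcd 4, the gcd can only stay the same or decrease.

Answer: no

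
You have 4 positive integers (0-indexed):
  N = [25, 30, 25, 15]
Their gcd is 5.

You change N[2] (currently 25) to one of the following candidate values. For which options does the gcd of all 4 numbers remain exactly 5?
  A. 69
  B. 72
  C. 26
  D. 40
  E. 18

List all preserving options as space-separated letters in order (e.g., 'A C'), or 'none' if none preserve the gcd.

Old gcd = 5; gcd of others (without N[2]) = 5
New gcd for candidate v: gcd(5, v). Preserves old gcd iff gcd(5, v) = 5.
  Option A: v=69, gcd(5,69)=1 -> changes
  Option B: v=72, gcd(5,72)=1 -> changes
  Option C: v=26, gcd(5,26)=1 -> changes
  Option D: v=40, gcd(5,40)=5 -> preserves
  Option E: v=18, gcd(5,18)=1 -> changes

Answer: D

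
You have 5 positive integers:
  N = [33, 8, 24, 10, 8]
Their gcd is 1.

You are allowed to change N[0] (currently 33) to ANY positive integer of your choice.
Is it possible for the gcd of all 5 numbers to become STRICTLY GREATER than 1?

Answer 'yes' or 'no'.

Current gcd = 1
gcd of all OTHER numbers (without N[0]=33): gcd([8, 24, 10, 8]) = 2
The new gcd after any change is gcd(2, new_value).
This can be at most 2.
Since 2 > old gcd 1, the gcd CAN increase (e.g., set N[0] = 2).

Answer: yes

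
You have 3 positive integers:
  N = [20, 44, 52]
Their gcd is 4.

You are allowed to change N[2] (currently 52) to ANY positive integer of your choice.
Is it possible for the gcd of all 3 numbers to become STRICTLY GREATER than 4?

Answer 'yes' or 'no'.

Answer: no

Derivation:
Current gcd = 4
gcd of all OTHER numbers (without N[2]=52): gcd([20, 44]) = 4
The new gcd after any change is gcd(4, new_value).
This can be at most 4.
Since 4 = old gcd 4, the gcd can only stay the same or decrease.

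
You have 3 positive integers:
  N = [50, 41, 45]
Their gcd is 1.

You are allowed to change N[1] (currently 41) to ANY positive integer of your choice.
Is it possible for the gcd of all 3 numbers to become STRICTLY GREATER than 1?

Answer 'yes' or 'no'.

Current gcd = 1
gcd of all OTHER numbers (without N[1]=41): gcd([50, 45]) = 5
The new gcd after any change is gcd(5, new_value).
This can be at most 5.
Since 5 > old gcd 1, the gcd CAN increase (e.g., set N[1] = 5).

Answer: yes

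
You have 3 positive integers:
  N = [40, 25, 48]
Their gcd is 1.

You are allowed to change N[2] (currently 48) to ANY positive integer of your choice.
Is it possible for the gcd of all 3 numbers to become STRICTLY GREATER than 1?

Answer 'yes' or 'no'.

Answer: yes

Derivation:
Current gcd = 1
gcd of all OTHER numbers (without N[2]=48): gcd([40, 25]) = 5
The new gcd after any change is gcd(5, new_value).
This can be at most 5.
Since 5 > old gcd 1, the gcd CAN increase (e.g., set N[2] = 5).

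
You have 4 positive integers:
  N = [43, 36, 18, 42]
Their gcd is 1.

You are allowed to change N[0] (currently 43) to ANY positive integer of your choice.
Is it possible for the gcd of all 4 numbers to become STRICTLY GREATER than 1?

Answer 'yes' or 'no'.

Current gcd = 1
gcd of all OTHER numbers (without N[0]=43): gcd([36, 18, 42]) = 6
The new gcd after any change is gcd(6, new_value).
This can be at most 6.
Since 6 > old gcd 1, the gcd CAN increase (e.g., set N[0] = 6).

Answer: yes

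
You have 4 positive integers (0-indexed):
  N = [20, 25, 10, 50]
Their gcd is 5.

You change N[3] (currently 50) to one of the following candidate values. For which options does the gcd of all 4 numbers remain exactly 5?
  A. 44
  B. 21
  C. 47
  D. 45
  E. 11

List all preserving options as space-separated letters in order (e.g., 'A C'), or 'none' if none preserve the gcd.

Answer: D

Derivation:
Old gcd = 5; gcd of others (without N[3]) = 5
New gcd for candidate v: gcd(5, v). Preserves old gcd iff gcd(5, v) = 5.
  Option A: v=44, gcd(5,44)=1 -> changes
  Option B: v=21, gcd(5,21)=1 -> changes
  Option C: v=47, gcd(5,47)=1 -> changes
  Option D: v=45, gcd(5,45)=5 -> preserves
  Option E: v=11, gcd(5,11)=1 -> changes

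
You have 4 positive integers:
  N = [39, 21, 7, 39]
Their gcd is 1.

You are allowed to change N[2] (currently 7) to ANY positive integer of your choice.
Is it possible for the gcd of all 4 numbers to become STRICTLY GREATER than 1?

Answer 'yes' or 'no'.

Current gcd = 1
gcd of all OTHER numbers (without N[2]=7): gcd([39, 21, 39]) = 3
The new gcd after any change is gcd(3, new_value).
This can be at most 3.
Since 3 > old gcd 1, the gcd CAN increase (e.g., set N[2] = 3).

Answer: yes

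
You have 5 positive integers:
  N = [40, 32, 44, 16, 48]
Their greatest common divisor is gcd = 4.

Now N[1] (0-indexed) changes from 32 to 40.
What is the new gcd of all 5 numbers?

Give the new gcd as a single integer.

Numbers: [40, 32, 44, 16, 48], gcd = 4
Change: index 1, 32 -> 40
gcd of the OTHER numbers (without index 1): gcd([40, 44, 16, 48]) = 4
New gcd = gcd(g_others, new_val) = gcd(4, 40) = 4

Answer: 4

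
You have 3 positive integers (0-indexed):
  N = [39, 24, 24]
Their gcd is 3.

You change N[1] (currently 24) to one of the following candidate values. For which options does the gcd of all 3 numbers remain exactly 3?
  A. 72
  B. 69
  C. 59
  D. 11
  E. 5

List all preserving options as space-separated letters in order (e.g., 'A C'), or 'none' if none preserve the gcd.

Answer: A B

Derivation:
Old gcd = 3; gcd of others (without N[1]) = 3
New gcd for candidate v: gcd(3, v). Preserves old gcd iff gcd(3, v) = 3.
  Option A: v=72, gcd(3,72)=3 -> preserves
  Option B: v=69, gcd(3,69)=3 -> preserves
  Option C: v=59, gcd(3,59)=1 -> changes
  Option D: v=11, gcd(3,11)=1 -> changes
  Option E: v=5, gcd(3,5)=1 -> changes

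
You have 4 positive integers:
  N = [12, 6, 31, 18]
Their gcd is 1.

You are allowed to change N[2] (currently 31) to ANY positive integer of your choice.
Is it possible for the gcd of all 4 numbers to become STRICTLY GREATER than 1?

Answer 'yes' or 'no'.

Answer: yes

Derivation:
Current gcd = 1
gcd of all OTHER numbers (without N[2]=31): gcd([12, 6, 18]) = 6
The new gcd after any change is gcd(6, new_value).
This can be at most 6.
Since 6 > old gcd 1, the gcd CAN increase (e.g., set N[2] = 6).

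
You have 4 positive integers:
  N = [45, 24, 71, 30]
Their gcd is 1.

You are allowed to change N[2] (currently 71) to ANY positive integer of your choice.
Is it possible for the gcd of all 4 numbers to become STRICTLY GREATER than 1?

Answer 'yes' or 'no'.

Current gcd = 1
gcd of all OTHER numbers (without N[2]=71): gcd([45, 24, 30]) = 3
The new gcd after any change is gcd(3, new_value).
This can be at most 3.
Since 3 > old gcd 1, the gcd CAN increase (e.g., set N[2] = 3).

Answer: yes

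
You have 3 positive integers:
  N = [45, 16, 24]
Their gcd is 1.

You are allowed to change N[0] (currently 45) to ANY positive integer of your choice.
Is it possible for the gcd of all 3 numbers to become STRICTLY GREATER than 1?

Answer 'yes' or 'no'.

Answer: yes

Derivation:
Current gcd = 1
gcd of all OTHER numbers (without N[0]=45): gcd([16, 24]) = 8
The new gcd after any change is gcd(8, new_value).
This can be at most 8.
Since 8 > old gcd 1, the gcd CAN increase (e.g., set N[0] = 8).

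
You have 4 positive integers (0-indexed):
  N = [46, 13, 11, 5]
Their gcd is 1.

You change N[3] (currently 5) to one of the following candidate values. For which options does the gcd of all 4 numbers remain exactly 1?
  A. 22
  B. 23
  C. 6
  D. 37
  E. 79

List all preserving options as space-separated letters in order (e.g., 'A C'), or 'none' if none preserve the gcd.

Old gcd = 1; gcd of others (without N[3]) = 1
New gcd for candidate v: gcd(1, v). Preserves old gcd iff gcd(1, v) = 1.
  Option A: v=22, gcd(1,22)=1 -> preserves
  Option B: v=23, gcd(1,23)=1 -> preserves
  Option C: v=6, gcd(1,6)=1 -> preserves
  Option D: v=37, gcd(1,37)=1 -> preserves
  Option E: v=79, gcd(1,79)=1 -> preserves

Answer: A B C D E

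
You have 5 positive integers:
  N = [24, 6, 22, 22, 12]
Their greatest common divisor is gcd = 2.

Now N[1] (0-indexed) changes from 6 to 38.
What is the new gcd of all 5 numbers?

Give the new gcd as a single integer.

Answer: 2

Derivation:
Numbers: [24, 6, 22, 22, 12], gcd = 2
Change: index 1, 6 -> 38
gcd of the OTHER numbers (without index 1): gcd([24, 22, 22, 12]) = 2
New gcd = gcd(g_others, new_val) = gcd(2, 38) = 2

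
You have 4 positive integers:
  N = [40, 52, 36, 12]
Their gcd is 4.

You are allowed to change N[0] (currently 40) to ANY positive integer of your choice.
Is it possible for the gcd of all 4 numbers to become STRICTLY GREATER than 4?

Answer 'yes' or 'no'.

Answer: no

Derivation:
Current gcd = 4
gcd of all OTHER numbers (without N[0]=40): gcd([52, 36, 12]) = 4
The new gcd after any change is gcd(4, new_value).
This can be at most 4.
Since 4 = old gcd 4, the gcd can only stay the same or decrease.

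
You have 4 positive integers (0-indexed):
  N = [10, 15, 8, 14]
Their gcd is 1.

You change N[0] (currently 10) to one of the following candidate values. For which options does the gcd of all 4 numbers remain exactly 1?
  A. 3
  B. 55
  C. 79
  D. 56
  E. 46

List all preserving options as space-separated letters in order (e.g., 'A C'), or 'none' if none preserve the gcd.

Answer: A B C D E

Derivation:
Old gcd = 1; gcd of others (without N[0]) = 1
New gcd for candidate v: gcd(1, v). Preserves old gcd iff gcd(1, v) = 1.
  Option A: v=3, gcd(1,3)=1 -> preserves
  Option B: v=55, gcd(1,55)=1 -> preserves
  Option C: v=79, gcd(1,79)=1 -> preserves
  Option D: v=56, gcd(1,56)=1 -> preserves
  Option E: v=46, gcd(1,46)=1 -> preserves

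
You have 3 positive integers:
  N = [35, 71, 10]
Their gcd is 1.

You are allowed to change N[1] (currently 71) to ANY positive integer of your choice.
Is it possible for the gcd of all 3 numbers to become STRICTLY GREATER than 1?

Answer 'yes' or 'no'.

Current gcd = 1
gcd of all OTHER numbers (without N[1]=71): gcd([35, 10]) = 5
The new gcd after any change is gcd(5, new_value).
This can be at most 5.
Since 5 > old gcd 1, the gcd CAN increase (e.g., set N[1] = 5).

Answer: yes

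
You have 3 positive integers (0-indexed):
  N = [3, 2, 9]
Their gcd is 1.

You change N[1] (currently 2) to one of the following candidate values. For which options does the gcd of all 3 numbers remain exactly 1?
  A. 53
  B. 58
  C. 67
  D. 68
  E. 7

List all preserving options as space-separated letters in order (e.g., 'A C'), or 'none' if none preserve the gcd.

Old gcd = 1; gcd of others (without N[1]) = 3
New gcd for candidate v: gcd(3, v). Preserves old gcd iff gcd(3, v) = 1.
  Option A: v=53, gcd(3,53)=1 -> preserves
  Option B: v=58, gcd(3,58)=1 -> preserves
  Option C: v=67, gcd(3,67)=1 -> preserves
  Option D: v=68, gcd(3,68)=1 -> preserves
  Option E: v=7, gcd(3,7)=1 -> preserves

Answer: A B C D E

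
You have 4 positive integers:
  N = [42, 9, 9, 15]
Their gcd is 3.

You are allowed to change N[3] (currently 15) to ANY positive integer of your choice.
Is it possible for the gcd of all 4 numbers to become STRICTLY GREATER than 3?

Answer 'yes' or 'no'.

Answer: no

Derivation:
Current gcd = 3
gcd of all OTHER numbers (without N[3]=15): gcd([42, 9, 9]) = 3
The new gcd after any change is gcd(3, new_value).
This can be at most 3.
Since 3 = old gcd 3, the gcd can only stay the same or decrease.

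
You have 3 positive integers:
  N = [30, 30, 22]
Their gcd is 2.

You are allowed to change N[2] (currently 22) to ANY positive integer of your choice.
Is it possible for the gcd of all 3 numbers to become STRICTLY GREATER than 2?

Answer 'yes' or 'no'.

Answer: yes

Derivation:
Current gcd = 2
gcd of all OTHER numbers (without N[2]=22): gcd([30, 30]) = 30
The new gcd after any change is gcd(30, new_value).
This can be at most 30.
Since 30 > old gcd 2, the gcd CAN increase (e.g., set N[2] = 30).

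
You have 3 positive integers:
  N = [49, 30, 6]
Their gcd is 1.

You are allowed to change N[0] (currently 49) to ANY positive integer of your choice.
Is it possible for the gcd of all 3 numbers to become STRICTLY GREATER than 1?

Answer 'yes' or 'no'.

Answer: yes

Derivation:
Current gcd = 1
gcd of all OTHER numbers (without N[0]=49): gcd([30, 6]) = 6
The new gcd after any change is gcd(6, new_value).
This can be at most 6.
Since 6 > old gcd 1, the gcd CAN increase (e.g., set N[0] = 6).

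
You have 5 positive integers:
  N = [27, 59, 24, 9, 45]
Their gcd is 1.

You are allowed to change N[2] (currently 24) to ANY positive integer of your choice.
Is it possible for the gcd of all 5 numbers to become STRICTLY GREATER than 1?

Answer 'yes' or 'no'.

Answer: no

Derivation:
Current gcd = 1
gcd of all OTHER numbers (without N[2]=24): gcd([27, 59, 9, 45]) = 1
The new gcd after any change is gcd(1, new_value).
This can be at most 1.
Since 1 = old gcd 1, the gcd can only stay the same or decrease.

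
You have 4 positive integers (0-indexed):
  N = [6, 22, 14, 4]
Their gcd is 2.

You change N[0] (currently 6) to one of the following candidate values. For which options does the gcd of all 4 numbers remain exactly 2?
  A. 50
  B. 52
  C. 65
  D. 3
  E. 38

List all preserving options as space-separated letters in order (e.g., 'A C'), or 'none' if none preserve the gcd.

Answer: A B E

Derivation:
Old gcd = 2; gcd of others (without N[0]) = 2
New gcd for candidate v: gcd(2, v). Preserves old gcd iff gcd(2, v) = 2.
  Option A: v=50, gcd(2,50)=2 -> preserves
  Option B: v=52, gcd(2,52)=2 -> preserves
  Option C: v=65, gcd(2,65)=1 -> changes
  Option D: v=3, gcd(2,3)=1 -> changes
  Option E: v=38, gcd(2,38)=2 -> preserves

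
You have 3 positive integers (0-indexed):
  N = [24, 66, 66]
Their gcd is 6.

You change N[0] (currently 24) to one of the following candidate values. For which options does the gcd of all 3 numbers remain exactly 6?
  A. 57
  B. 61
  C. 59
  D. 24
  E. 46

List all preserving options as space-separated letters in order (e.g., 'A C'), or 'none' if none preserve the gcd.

Old gcd = 6; gcd of others (without N[0]) = 66
New gcd for candidate v: gcd(66, v). Preserves old gcd iff gcd(66, v) = 6.
  Option A: v=57, gcd(66,57)=3 -> changes
  Option B: v=61, gcd(66,61)=1 -> changes
  Option C: v=59, gcd(66,59)=1 -> changes
  Option D: v=24, gcd(66,24)=6 -> preserves
  Option E: v=46, gcd(66,46)=2 -> changes

Answer: D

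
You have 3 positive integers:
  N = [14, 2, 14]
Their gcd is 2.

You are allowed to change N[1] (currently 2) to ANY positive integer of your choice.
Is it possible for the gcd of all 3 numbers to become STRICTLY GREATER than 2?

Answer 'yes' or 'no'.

Current gcd = 2
gcd of all OTHER numbers (without N[1]=2): gcd([14, 14]) = 14
The new gcd after any change is gcd(14, new_value).
This can be at most 14.
Since 14 > old gcd 2, the gcd CAN increase (e.g., set N[1] = 14).

Answer: yes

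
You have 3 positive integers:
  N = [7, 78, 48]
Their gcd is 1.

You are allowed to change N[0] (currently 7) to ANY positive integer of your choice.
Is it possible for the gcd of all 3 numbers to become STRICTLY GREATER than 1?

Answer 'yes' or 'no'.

Current gcd = 1
gcd of all OTHER numbers (without N[0]=7): gcd([78, 48]) = 6
The new gcd after any change is gcd(6, new_value).
This can be at most 6.
Since 6 > old gcd 1, the gcd CAN increase (e.g., set N[0] = 6).

Answer: yes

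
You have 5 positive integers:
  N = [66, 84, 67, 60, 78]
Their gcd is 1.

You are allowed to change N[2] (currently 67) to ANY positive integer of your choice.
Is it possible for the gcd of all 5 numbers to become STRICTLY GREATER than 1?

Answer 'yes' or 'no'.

Answer: yes

Derivation:
Current gcd = 1
gcd of all OTHER numbers (without N[2]=67): gcd([66, 84, 60, 78]) = 6
The new gcd after any change is gcd(6, new_value).
This can be at most 6.
Since 6 > old gcd 1, the gcd CAN increase (e.g., set N[2] = 6).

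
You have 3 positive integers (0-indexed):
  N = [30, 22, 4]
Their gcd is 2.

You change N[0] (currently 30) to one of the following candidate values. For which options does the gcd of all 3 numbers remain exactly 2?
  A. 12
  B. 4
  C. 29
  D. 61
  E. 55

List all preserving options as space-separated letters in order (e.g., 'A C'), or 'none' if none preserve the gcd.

Answer: A B

Derivation:
Old gcd = 2; gcd of others (without N[0]) = 2
New gcd for candidate v: gcd(2, v). Preserves old gcd iff gcd(2, v) = 2.
  Option A: v=12, gcd(2,12)=2 -> preserves
  Option B: v=4, gcd(2,4)=2 -> preserves
  Option C: v=29, gcd(2,29)=1 -> changes
  Option D: v=61, gcd(2,61)=1 -> changes
  Option E: v=55, gcd(2,55)=1 -> changes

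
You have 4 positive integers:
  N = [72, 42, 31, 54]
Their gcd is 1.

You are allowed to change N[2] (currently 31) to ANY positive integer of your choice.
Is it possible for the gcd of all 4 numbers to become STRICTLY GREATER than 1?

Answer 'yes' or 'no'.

Current gcd = 1
gcd of all OTHER numbers (without N[2]=31): gcd([72, 42, 54]) = 6
The new gcd after any change is gcd(6, new_value).
This can be at most 6.
Since 6 > old gcd 1, the gcd CAN increase (e.g., set N[2] = 6).

Answer: yes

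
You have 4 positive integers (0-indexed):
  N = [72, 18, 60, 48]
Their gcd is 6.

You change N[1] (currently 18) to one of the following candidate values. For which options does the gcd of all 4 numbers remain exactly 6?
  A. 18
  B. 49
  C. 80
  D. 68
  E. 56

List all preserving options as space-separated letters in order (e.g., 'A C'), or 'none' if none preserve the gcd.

Answer: A

Derivation:
Old gcd = 6; gcd of others (without N[1]) = 12
New gcd for candidate v: gcd(12, v). Preserves old gcd iff gcd(12, v) = 6.
  Option A: v=18, gcd(12,18)=6 -> preserves
  Option B: v=49, gcd(12,49)=1 -> changes
  Option C: v=80, gcd(12,80)=4 -> changes
  Option D: v=68, gcd(12,68)=4 -> changes
  Option E: v=56, gcd(12,56)=4 -> changes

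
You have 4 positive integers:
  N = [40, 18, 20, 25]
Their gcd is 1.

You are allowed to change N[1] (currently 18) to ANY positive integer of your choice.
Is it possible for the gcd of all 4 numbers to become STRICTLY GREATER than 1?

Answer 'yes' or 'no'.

Current gcd = 1
gcd of all OTHER numbers (without N[1]=18): gcd([40, 20, 25]) = 5
The new gcd after any change is gcd(5, new_value).
This can be at most 5.
Since 5 > old gcd 1, the gcd CAN increase (e.g., set N[1] = 5).

Answer: yes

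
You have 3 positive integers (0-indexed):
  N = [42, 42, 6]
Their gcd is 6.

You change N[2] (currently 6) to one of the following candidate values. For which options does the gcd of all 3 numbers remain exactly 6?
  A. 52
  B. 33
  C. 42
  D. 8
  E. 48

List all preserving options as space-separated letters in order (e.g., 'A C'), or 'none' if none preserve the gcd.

Answer: E

Derivation:
Old gcd = 6; gcd of others (without N[2]) = 42
New gcd for candidate v: gcd(42, v). Preserves old gcd iff gcd(42, v) = 6.
  Option A: v=52, gcd(42,52)=2 -> changes
  Option B: v=33, gcd(42,33)=3 -> changes
  Option C: v=42, gcd(42,42)=42 -> changes
  Option D: v=8, gcd(42,8)=2 -> changes
  Option E: v=48, gcd(42,48)=6 -> preserves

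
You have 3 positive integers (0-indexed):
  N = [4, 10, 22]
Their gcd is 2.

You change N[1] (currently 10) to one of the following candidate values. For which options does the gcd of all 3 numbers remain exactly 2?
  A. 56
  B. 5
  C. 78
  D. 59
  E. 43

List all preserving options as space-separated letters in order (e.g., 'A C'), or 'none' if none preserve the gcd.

Answer: A C

Derivation:
Old gcd = 2; gcd of others (without N[1]) = 2
New gcd for candidate v: gcd(2, v). Preserves old gcd iff gcd(2, v) = 2.
  Option A: v=56, gcd(2,56)=2 -> preserves
  Option B: v=5, gcd(2,5)=1 -> changes
  Option C: v=78, gcd(2,78)=2 -> preserves
  Option D: v=59, gcd(2,59)=1 -> changes
  Option E: v=43, gcd(2,43)=1 -> changes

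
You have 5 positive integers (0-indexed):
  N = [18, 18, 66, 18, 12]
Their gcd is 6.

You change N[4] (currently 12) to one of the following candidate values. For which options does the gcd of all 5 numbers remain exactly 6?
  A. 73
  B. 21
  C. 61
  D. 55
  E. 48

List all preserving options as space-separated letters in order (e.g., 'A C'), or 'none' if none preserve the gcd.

Old gcd = 6; gcd of others (without N[4]) = 6
New gcd for candidate v: gcd(6, v). Preserves old gcd iff gcd(6, v) = 6.
  Option A: v=73, gcd(6,73)=1 -> changes
  Option B: v=21, gcd(6,21)=3 -> changes
  Option C: v=61, gcd(6,61)=1 -> changes
  Option D: v=55, gcd(6,55)=1 -> changes
  Option E: v=48, gcd(6,48)=6 -> preserves

Answer: E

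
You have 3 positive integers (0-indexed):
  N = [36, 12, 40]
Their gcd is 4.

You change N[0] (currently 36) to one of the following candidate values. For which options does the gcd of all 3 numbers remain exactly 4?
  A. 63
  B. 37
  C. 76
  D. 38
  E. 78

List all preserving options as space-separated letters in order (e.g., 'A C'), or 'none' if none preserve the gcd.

Old gcd = 4; gcd of others (without N[0]) = 4
New gcd for candidate v: gcd(4, v). Preserves old gcd iff gcd(4, v) = 4.
  Option A: v=63, gcd(4,63)=1 -> changes
  Option B: v=37, gcd(4,37)=1 -> changes
  Option C: v=76, gcd(4,76)=4 -> preserves
  Option D: v=38, gcd(4,38)=2 -> changes
  Option E: v=78, gcd(4,78)=2 -> changes

Answer: C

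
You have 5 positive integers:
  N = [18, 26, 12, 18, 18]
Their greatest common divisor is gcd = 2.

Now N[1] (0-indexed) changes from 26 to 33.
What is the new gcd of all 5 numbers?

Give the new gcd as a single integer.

Numbers: [18, 26, 12, 18, 18], gcd = 2
Change: index 1, 26 -> 33
gcd of the OTHER numbers (without index 1): gcd([18, 12, 18, 18]) = 6
New gcd = gcd(g_others, new_val) = gcd(6, 33) = 3

Answer: 3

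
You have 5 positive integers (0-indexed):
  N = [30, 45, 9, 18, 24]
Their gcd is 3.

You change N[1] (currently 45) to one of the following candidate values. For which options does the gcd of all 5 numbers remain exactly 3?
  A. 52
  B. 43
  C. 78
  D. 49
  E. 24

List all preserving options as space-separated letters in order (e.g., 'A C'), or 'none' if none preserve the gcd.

Old gcd = 3; gcd of others (without N[1]) = 3
New gcd for candidate v: gcd(3, v). Preserves old gcd iff gcd(3, v) = 3.
  Option A: v=52, gcd(3,52)=1 -> changes
  Option B: v=43, gcd(3,43)=1 -> changes
  Option C: v=78, gcd(3,78)=3 -> preserves
  Option D: v=49, gcd(3,49)=1 -> changes
  Option E: v=24, gcd(3,24)=3 -> preserves

Answer: C E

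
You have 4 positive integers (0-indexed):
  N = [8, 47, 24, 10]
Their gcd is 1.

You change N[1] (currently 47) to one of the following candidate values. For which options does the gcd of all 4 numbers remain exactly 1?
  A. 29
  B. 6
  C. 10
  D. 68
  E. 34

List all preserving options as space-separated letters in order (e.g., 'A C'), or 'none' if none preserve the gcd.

Answer: A

Derivation:
Old gcd = 1; gcd of others (without N[1]) = 2
New gcd for candidate v: gcd(2, v). Preserves old gcd iff gcd(2, v) = 1.
  Option A: v=29, gcd(2,29)=1 -> preserves
  Option B: v=6, gcd(2,6)=2 -> changes
  Option C: v=10, gcd(2,10)=2 -> changes
  Option D: v=68, gcd(2,68)=2 -> changes
  Option E: v=34, gcd(2,34)=2 -> changes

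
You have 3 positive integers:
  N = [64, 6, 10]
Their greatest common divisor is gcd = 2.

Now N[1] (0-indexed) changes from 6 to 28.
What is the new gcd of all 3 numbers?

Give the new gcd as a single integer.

Answer: 2

Derivation:
Numbers: [64, 6, 10], gcd = 2
Change: index 1, 6 -> 28
gcd of the OTHER numbers (without index 1): gcd([64, 10]) = 2
New gcd = gcd(g_others, new_val) = gcd(2, 28) = 2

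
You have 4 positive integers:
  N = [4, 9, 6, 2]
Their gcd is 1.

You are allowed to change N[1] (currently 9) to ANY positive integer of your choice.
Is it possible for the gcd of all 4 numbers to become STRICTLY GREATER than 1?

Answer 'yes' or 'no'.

Answer: yes

Derivation:
Current gcd = 1
gcd of all OTHER numbers (without N[1]=9): gcd([4, 6, 2]) = 2
The new gcd after any change is gcd(2, new_value).
This can be at most 2.
Since 2 > old gcd 1, the gcd CAN increase (e.g., set N[1] = 2).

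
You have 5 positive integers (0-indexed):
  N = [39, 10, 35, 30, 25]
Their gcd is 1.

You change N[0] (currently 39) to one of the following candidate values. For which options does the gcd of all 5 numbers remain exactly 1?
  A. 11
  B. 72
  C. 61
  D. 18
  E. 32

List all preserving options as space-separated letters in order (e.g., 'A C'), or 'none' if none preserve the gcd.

Old gcd = 1; gcd of others (without N[0]) = 5
New gcd for candidate v: gcd(5, v). Preserves old gcd iff gcd(5, v) = 1.
  Option A: v=11, gcd(5,11)=1 -> preserves
  Option B: v=72, gcd(5,72)=1 -> preserves
  Option C: v=61, gcd(5,61)=1 -> preserves
  Option D: v=18, gcd(5,18)=1 -> preserves
  Option E: v=32, gcd(5,32)=1 -> preserves

Answer: A B C D E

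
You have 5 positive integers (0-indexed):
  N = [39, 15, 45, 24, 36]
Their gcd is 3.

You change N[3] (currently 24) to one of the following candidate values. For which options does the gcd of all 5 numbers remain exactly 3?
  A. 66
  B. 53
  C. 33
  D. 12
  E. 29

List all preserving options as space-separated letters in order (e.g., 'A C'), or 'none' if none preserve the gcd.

Old gcd = 3; gcd of others (without N[3]) = 3
New gcd for candidate v: gcd(3, v). Preserves old gcd iff gcd(3, v) = 3.
  Option A: v=66, gcd(3,66)=3 -> preserves
  Option B: v=53, gcd(3,53)=1 -> changes
  Option C: v=33, gcd(3,33)=3 -> preserves
  Option D: v=12, gcd(3,12)=3 -> preserves
  Option E: v=29, gcd(3,29)=1 -> changes

Answer: A C D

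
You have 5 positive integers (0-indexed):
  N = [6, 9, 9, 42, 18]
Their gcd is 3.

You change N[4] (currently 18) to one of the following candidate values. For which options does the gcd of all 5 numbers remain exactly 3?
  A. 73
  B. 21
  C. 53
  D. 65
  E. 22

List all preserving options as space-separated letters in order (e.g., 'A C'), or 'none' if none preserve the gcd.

Answer: B

Derivation:
Old gcd = 3; gcd of others (without N[4]) = 3
New gcd for candidate v: gcd(3, v). Preserves old gcd iff gcd(3, v) = 3.
  Option A: v=73, gcd(3,73)=1 -> changes
  Option B: v=21, gcd(3,21)=3 -> preserves
  Option C: v=53, gcd(3,53)=1 -> changes
  Option D: v=65, gcd(3,65)=1 -> changes
  Option E: v=22, gcd(3,22)=1 -> changes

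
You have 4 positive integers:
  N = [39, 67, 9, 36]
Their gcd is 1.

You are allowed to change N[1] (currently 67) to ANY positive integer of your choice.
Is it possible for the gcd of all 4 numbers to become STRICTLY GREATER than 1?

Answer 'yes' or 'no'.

Current gcd = 1
gcd of all OTHER numbers (without N[1]=67): gcd([39, 9, 36]) = 3
The new gcd after any change is gcd(3, new_value).
This can be at most 3.
Since 3 > old gcd 1, the gcd CAN increase (e.g., set N[1] = 3).

Answer: yes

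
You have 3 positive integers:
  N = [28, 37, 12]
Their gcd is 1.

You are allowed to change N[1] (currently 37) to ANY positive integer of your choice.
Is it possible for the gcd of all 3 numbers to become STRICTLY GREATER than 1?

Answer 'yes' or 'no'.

Answer: yes

Derivation:
Current gcd = 1
gcd of all OTHER numbers (without N[1]=37): gcd([28, 12]) = 4
The new gcd after any change is gcd(4, new_value).
This can be at most 4.
Since 4 > old gcd 1, the gcd CAN increase (e.g., set N[1] = 4).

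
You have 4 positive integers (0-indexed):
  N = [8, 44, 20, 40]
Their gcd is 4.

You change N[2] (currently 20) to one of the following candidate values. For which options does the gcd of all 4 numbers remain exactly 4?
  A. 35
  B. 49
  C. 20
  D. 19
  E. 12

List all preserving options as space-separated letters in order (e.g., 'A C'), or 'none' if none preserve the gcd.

Answer: C E

Derivation:
Old gcd = 4; gcd of others (without N[2]) = 4
New gcd for candidate v: gcd(4, v). Preserves old gcd iff gcd(4, v) = 4.
  Option A: v=35, gcd(4,35)=1 -> changes
  Option B: v=49, gcd(4,49)=1 -> changes
  Option C: v=20, gcd(4,20)=4 -> preserves
  Option D: v=19, gcd(4,19)=1 -> changes
  Option E: v=12, gcd(4,12)=4 -> preserves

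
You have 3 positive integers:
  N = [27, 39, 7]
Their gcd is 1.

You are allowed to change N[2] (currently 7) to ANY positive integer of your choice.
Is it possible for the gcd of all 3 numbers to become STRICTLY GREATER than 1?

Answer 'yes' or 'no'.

Answer: yes

Derivation:
Current gcd = 1
gcd of all OTHER numbers (without N[2]=7): gcd([27, 39]) = 3
The new gcd after any change is gcd(3, new_value).
This can be at most 3.
Since 3 > old gcd 1, the gcd CAN increase (e.g., set N[2] = 3).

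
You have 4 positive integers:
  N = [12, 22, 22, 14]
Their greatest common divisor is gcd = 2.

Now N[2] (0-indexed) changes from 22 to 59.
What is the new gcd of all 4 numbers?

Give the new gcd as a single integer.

Answer: 1

Derivation:
Numbers: [12, 22, 22, 14], gcd = 2
Change: index 2, 22 -> 59
gcd of the OTHER numbers (without index 2): gcd([12, 22, 14]) = 2
New gcd = gcd(g_others, new_val) = gcd(2, 59) = 1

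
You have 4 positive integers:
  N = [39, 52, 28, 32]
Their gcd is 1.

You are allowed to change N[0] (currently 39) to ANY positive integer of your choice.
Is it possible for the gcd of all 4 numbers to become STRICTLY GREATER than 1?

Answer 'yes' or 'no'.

Answer: yes

Derivation:
Current gcd = 1
gcd of all OTHER numbers (without N[0]=39): gcd([52, 28, 32]) = 4
The new gcd after any change is gcd(4, new_value).
This can be at most 4.
Since 4 > old gcd 1, the gcd CAN increase (e.g., set N[0] = 4).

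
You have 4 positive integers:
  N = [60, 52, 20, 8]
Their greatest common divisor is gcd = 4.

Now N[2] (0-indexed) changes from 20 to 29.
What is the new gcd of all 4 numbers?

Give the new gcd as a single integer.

Answer: 1

Derivation:
Numbers: [60, 52, 20, 8], gcd = 4
Change: index 2, 20 -> 29
gcd of the OTHER numbers (without index 2): gcd([60, 52, 8]) = 4
New gcd = gcd(g_others, new_val) = gcd(4, 29) = 1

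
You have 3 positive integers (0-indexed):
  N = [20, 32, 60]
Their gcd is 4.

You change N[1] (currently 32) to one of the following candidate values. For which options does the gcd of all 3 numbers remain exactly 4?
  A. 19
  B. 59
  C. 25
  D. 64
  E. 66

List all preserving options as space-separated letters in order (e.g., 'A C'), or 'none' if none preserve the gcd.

Answer: D

Derivation:
Old gcd = 4; gcd of others (without N[1]) = 20
New gcd for candidate v: gcd(20, v). Preserves old gcd iff gcd(20, v) = 4.
  Option A: v=19, gcd(20,19)=1 -> changes
  Option B: v=59, gcd(20,59)=1 -> changes
  Option C: v=25, gcd(20,25)=5 -> changes
  Option D: v=64, gcd(20,64)=4 -> preserves
  Option E: v=66, gcd(20,66)=2 -> changes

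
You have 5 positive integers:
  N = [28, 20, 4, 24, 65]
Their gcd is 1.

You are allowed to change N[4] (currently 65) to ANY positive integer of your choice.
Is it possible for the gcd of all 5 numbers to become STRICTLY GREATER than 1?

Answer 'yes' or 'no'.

Current gcd = 1
gcd of all OTHER numbers (without N[4]=65): gcd([28, 20, 4, 24]) = 4
The new gcd after any change is gcd(4, new_value).
This can be at most 4.
Since 4 > old gcd 1, the gcd CAN increase (e.g., set N[4] = 4).

Answer: yes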